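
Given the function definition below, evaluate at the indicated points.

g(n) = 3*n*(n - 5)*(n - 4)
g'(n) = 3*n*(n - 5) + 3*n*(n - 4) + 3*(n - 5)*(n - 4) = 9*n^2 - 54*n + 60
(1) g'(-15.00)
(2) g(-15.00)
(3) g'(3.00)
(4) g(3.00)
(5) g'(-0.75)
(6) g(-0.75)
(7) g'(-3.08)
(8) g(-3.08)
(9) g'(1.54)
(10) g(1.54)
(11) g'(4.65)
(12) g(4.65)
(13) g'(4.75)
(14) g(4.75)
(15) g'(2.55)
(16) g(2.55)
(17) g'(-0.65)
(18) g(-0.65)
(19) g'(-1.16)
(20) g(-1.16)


(1) = 2895.00
(2) = -17100.00
(3) = -21.00
(4) = 18.00
(5) = 105.56
(6) = -61.45
(7) = 311.70
(8) = -528.59
(9) = -1.82
(10) = 39.32
(11) = 3.50
(12) = -3.17
(13) = 6.56
(14) = -2.67
(15) = -19.18
(16) = 27.18
(17) = 98.90
(18) = -51.23
(19) = 134.75
(20) = -110.61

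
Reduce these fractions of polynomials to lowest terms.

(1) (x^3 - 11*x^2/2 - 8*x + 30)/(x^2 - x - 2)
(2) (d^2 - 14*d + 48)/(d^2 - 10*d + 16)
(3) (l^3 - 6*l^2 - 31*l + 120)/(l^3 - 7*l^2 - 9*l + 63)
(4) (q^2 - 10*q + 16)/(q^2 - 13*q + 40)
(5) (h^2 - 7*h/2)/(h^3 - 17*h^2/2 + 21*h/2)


(1) = (2*x^2 - 7*x - 30)/(2*x + 2)
(2) = (d - 6)/(d - 2)
(3) = (l^2 - 3*l - 40)/(l^2 - 4*l - 21)
(4) = (q - 2)/(q - 5)
(5) = (2*h - 7)/(2*h^2 - 17*h + 21)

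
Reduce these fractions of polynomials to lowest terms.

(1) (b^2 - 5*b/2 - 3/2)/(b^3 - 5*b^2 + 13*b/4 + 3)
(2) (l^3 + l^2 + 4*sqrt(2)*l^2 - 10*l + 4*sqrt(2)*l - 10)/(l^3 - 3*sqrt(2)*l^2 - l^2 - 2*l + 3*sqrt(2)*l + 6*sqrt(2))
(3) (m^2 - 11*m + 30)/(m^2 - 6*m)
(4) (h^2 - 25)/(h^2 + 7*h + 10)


(1) = (2*b - 6)/(2*b^2 - 11*b + 12)
(2) = (l^2 + 4*sqrt(2)*l - 10)/(l^2 + l*(-3*sqrt(2) - 2) + 6*sqrt(2))
(3) = (m - 5)/m
(4) = (h - 5)/(h + 2)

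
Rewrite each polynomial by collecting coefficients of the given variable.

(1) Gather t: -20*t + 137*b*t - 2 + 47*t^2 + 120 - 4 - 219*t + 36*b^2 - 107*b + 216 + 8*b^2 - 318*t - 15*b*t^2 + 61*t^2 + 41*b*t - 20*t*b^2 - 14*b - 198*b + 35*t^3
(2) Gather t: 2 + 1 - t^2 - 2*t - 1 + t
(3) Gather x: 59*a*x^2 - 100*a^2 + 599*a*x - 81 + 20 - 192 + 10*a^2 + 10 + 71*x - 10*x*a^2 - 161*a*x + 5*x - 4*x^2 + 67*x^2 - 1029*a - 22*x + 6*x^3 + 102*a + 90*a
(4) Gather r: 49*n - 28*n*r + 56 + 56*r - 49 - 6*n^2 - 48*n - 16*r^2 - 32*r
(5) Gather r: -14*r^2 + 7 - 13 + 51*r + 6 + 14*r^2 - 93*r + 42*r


(1) = 44*b^2 - 319*b + 35*t^3 + t^2*(108 - 15*b) + t*(-20*b^2 + 178*b - 557) + 330
(2) = -t^2 - t + 2
(3) = -90*a^2 - 837*a + 6*x^3 + x^2*(59*a + 63) + x*(-10*a^2 + 438*a + 54) - 243
(4) = -6*n^2 + n - 16*r^2 + r*(24 - 28*n) + 7
(5) = 0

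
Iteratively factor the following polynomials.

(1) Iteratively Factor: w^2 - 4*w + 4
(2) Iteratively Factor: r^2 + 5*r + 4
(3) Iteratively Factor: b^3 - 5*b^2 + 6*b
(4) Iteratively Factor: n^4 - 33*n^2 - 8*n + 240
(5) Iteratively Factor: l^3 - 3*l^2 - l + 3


(1) = (w - 2)*(w - 2)
(2) = (r + 1)*(r + 4)
(3) = (b - 2)*(b^2 - 3*b) = (b - 3)*(b - 2)*(b)
(4) = (n - 5)*(n^3 + 5*n^2 - 8*n - 48) = (n - 5)*(n - 3)*(n^2 + 8*n + 16) = (n - 5)*(n - 3)*(n + 4)*(n + 4)
(5) = (l - 3)*(l^2 - 1) = (l - 3)*(l + 1)*(l - 1)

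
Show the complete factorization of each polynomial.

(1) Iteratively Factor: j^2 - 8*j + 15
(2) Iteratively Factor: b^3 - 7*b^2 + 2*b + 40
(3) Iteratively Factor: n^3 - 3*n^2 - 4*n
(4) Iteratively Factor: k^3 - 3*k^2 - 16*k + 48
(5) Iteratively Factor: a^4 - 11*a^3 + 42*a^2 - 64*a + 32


(1) = (j - 5)*(j - 3)
(2) = (b + 2)*(b^2 - 9*b + 20) = (b - 4)*(b + 2)*(b - 5)
(3) = (n + 1)*(n^2 - 4*n) = n*(n + 1)*(n - 4)
(4) = (k + 4)*(k^2 - 7*k + 12) = (k - 3)*(k + 4)*(k - 4)
(5) = (a - 2)*(a^3 - 9*a^2 + 24*a - 16) = (a - 4)*(a - 2)*(a^2 - 5*a + 4) = (a - 4)^2*(a - 2)*(a - 1)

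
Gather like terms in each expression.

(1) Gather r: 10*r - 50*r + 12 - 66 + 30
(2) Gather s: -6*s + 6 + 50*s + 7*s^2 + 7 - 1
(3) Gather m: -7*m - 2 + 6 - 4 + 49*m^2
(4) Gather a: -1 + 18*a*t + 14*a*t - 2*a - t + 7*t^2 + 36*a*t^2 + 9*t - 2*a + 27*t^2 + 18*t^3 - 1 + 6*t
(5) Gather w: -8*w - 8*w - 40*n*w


(1) = -40*r - 24
(2) = 7*s^2 + 44*s + 12
(3) = 49*m^2 - 7*m
(4) = a*(36*t^2 + 32*t - 4) + 18*t^3 + 34*t^2 + 14*t - 2
(5) = w*(-40*n - 16)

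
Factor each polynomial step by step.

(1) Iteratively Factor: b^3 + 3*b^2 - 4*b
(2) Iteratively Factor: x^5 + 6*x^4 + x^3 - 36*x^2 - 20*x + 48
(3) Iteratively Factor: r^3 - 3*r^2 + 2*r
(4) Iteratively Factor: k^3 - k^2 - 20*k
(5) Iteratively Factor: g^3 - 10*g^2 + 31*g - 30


(1) = (b)*(b^2 + 3*b - 4) = b*(b + 4)*(b - 1)
(2) = (x + 4)*(x^4 + 2*x^3 - 7*x^2 - 8*x + 12) = (x + 2)*(x + 4)*(x^3 - 7*x + 6) = (x - 2)*(x + 2)*(x + 4)*(x^2 + 2*x - 3) = (x - 2)*(x + 2)*(x + 3)*(x + 4)*(x - 1)
(3) = (r - 2)*(r^2 - r) = (r - 2)*(r - 1)*(r)
(4) = (k - 5)*(k^2 + 4*k) = (k - 5)*(k + 4)*(k)
(5) = (g - 5)*(g^2 - 5*g + 6) = (g - 5)*(g - 3)*(g - 2)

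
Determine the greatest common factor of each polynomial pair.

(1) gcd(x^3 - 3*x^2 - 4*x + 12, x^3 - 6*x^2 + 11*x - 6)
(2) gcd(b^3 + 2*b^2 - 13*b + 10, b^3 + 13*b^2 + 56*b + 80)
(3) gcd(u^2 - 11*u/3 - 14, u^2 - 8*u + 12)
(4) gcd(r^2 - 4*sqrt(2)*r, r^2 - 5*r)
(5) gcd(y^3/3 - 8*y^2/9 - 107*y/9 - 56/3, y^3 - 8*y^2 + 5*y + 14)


(1) = x^2 - 5*x + 6
(2) = b + 5
(3) = gcd((u - 6)*(u + 7/3), (u - 6)*(u - 2)) = u - 6
(4) = r
(5) = 1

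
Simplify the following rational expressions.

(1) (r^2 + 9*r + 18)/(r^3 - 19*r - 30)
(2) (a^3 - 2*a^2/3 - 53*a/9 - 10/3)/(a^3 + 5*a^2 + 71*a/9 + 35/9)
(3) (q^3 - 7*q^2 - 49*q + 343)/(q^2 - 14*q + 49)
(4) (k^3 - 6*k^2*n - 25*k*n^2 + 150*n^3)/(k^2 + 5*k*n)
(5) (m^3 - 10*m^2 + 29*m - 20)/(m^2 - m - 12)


(1) = (r + 6)/(r^2 - 3*r - 10)
(2) = (3*a^2 - 7*a - 6)/(3*a^2 + 10*a + 7)
(3) = q + 7
(4) = (k^2 - 11*k*n + 30*n^2)/k
(5) = (m^2 - 6*m + 5)/(m + 3)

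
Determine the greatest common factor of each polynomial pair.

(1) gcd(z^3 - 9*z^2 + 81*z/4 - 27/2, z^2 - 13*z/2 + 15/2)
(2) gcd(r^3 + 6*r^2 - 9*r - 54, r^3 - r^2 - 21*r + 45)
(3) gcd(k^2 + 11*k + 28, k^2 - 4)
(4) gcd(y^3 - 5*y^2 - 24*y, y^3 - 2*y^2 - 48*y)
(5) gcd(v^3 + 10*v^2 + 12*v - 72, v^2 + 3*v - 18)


(1) = gcd((z - 6)*(z - 3/2)^2, (z - 5)*(z - 3/2)) = z - 3/2
(2) = gcd((r - 3)*(r + 3)*(r + 6), (r - 3)^2*(r + 5)) = r - 3
(3) = 1
(4) = y^2 - 8*y
(5) = v + 6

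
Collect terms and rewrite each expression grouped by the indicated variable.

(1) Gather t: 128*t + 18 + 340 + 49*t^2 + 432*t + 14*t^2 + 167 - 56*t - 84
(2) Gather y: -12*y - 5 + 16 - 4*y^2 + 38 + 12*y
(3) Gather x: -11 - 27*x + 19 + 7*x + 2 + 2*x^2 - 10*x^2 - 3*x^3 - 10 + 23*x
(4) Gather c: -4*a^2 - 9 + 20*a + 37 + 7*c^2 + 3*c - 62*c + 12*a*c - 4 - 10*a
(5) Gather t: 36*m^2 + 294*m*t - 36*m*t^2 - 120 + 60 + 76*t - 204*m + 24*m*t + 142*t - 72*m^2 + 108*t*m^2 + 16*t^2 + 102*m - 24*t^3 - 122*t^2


(1) = 63*t^2 + 504*t + 441
(2) = 49 - 4*y^2
(3) = -3*x^3 - 8*x^2 + 3*x
(4) = -4*a^2 + 10*a + 7*c^2 + c*(12*a - 59) + 24
(5) = -36*m^2 - 102*m - 24*t^3 + t^2*(-36*m - 106) + t*(108*m^2 + 318*m + 218) - 60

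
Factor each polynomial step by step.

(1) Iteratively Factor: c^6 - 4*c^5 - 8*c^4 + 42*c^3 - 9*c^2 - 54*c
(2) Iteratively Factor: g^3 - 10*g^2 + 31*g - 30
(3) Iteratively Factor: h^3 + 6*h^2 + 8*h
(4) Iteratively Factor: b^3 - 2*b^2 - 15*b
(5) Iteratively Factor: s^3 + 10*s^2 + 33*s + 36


(1) = (c - 3)*(c^5 - c^4 - 11*c^3 + 9*c^2 + 18*c) = c*(c - 3)*(c^4 - c^3 - 11*c^2 + 9*c + 18) = c*(c - 3)*(c + 3)*(c^3 - 4*c^2 + c + 6) = c*(c - 3)*(c - 2)*(c + 3)*(c^2 - 2*c - 3) = c*(c - 3)*(c - 2)*(c + 1)*(c + 3)*(c - 3)
(2) = (g - 5)*(g^2 - 5*g + 6) = (g - 5)*(g - 3)*(g - 2)
(3) = (h + 4)*(h^2 + 2*h) = (h + 2)*(h + 4)*(h)
(4) = (b - 5)*(b^2 + 3*b) = b*(b - 5)*(b + 3)
(5) = (s + 3)*(s^2 + 7*s + 12) = (s + 3)^2*(s + 4)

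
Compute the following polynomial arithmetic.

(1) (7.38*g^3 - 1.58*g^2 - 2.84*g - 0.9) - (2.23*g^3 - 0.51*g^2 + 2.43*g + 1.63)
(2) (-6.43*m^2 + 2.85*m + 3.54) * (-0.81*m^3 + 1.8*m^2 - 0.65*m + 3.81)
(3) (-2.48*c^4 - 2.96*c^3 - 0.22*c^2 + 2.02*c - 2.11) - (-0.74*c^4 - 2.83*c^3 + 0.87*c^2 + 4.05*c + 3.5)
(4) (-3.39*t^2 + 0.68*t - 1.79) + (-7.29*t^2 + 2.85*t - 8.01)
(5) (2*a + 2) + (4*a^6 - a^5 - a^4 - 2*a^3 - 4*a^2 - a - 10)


(1) = 5.15*g^3 - 1.07*g^2 - 5.27*g - 2.53
(2) = 5.2083*m^5 - 13.8825*m^4 + 6.4421*m^3 - 19.9788*m^2 + 8.5575*m + 13.4874
(3) = -1.74*c^4 - 0.13*c^3 - 1.09*c^2 - 2.03*c - 5.61
(4) = -10.68*t^2 + 3.53*t - 9.8
(5) = 4*a^6 - a^5 - a^4 - 2*a^3 - 4*a^2 + a - 8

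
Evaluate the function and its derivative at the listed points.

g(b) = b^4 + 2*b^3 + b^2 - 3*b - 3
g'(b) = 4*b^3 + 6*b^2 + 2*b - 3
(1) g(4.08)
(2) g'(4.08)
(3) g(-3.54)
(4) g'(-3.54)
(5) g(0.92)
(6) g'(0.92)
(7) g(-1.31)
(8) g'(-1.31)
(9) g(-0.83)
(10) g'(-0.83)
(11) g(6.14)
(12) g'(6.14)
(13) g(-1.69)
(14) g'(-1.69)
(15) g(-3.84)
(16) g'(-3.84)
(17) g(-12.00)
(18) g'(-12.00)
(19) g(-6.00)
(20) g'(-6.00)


(1) = 414.34
(2) = 376.71
(3) = 88.47
(4) = -112.34
(5) = -2.64
(6) = 7.03
(7) = 1.09
(8) = -4.32
(9) = -0.49
(10) = -2.81
(11) = 1900.49
(12) = 1161.38
(13) = 3.43
(14) = -8.55
(15) = 127.45
(16) = -148.70
(17) = 17457.00
(18) = -6075.00
(19) = 915.00
(20) = -663.00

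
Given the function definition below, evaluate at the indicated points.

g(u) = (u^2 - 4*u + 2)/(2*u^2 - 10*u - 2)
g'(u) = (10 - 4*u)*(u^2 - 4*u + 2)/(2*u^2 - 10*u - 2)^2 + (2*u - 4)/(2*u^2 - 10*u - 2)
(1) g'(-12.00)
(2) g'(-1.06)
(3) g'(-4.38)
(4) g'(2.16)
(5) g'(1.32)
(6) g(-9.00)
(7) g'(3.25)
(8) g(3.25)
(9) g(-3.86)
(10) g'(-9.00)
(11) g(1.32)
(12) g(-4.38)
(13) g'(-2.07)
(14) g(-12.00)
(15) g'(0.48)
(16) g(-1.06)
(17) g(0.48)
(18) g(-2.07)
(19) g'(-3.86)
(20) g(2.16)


(1) = -0.00
(2) = 0.33
(3) = 0.01
(4) = -0.04
(5) = 0.06
(6) = 0.48
(7) = -0.18
(8) = 0.03
(9) = 0.49
(10) = -0.00
(11) = 0.13
(12) = 0.48
(13) = 0.06
(14) = 0.48
(15) = 0.54
(16) = 0.68
(17) = -0.05
(18) = 0.53
(19) = 0.01
(20) = 0.14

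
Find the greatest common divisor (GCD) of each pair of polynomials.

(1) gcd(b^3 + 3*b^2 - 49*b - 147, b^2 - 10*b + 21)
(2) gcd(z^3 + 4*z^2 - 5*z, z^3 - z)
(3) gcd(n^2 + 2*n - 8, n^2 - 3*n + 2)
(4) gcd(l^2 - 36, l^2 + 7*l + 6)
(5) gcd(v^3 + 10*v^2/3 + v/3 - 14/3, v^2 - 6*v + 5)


(1) = b - 7
(2) = gcd(z*(z - 1)*(z + 5), z*(z - 1)*(z + 1)) = z^2 - z
(3) = gcd((n - 2)*(n + 4), (n - 2)*(n - 1)) = n - 2
(4) = l + 6
(5) = gcd((v - 1)*(v + 2)*(v + 7/3), (v - 5)*(v - 1)) = v - 1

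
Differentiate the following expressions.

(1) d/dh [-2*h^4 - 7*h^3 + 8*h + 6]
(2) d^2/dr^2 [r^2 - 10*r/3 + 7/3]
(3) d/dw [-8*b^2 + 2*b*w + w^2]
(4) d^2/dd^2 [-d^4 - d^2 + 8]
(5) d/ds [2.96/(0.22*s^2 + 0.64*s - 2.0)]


(1) = -8*h^3 - 21*h^2 + 8
(2) = 2
(3) = 2*b + 2*w
(4) = -12*d^2 - 2
(5) = (-1.3024*s - 1.8944)/(0.22*s^2 + 0.64*s - 2.0)^2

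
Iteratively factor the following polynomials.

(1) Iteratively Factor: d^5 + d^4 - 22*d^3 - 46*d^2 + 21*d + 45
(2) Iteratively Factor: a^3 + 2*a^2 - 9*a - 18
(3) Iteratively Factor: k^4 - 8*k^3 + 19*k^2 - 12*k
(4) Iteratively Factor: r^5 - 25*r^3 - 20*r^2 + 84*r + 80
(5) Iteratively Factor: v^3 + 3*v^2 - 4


(1) = (d + 1)*(d^4 - 22*d^2 - 24*d + 45) = (d - 1)*(d + 1)*(d^3 + d^2 - 21*d - 45) = (d - 1)*(d + 1)*(d + 3)*(d^2 - 2*d - 15) = (d - 5)*(d - 1)*(d + 1)*(d + 3)*(d + 3)
(2) = (a - 3)*(a^2 + 5*a + 6) = (a - 3)*(a + 3)*(a + 2)
(3) = (k)*(k^3 - 8*k^2 + 19*k - 12) = k*(k - 4)*(k^2 - 4*k + 3) = k*(k - 4)*(k - 1)*(k - 3)
(4) = (r - 5)*(r^4 + 5*r^3 - 20*r - 16) = (r - 5)*(r + 2)*(r^3 + 3*r^2 - 6*r - 8) = (r - 5)*(r - 2)*(r + 2)*(r^2 + 5*r + 4) = (r - 5)*(r - 2)*(r + 2)*(r + 4)*(r + 1)
(5) = (v + 2)*(v^2 + v - 2) = (v + 2)^2*(v - 1)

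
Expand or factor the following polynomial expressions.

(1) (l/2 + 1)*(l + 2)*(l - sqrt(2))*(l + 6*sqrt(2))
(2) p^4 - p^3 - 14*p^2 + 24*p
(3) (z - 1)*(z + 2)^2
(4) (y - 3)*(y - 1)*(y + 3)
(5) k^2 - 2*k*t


(1) = l^4/2 + 2*l^3 + 5*sqrt(2)*l^3/2 - 4*l^2 + 10*sqrt(2)*l^2 - 24*l + 10*sqrt(2)*l - 24
(2) = p*(p - 3)*(p - 2)*(p + 4)
(3) = z^3 + 3*z^2 - 4
(4) = y^3 - y^2 - 9*y + 9
(5) = k*(k - 2*t)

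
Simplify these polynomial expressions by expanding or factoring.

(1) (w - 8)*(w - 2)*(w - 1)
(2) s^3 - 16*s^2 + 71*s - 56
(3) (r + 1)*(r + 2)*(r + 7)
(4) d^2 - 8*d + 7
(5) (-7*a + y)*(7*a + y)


(1) = w^3 - 11*w^2 + 26*w - 16
(2) = (s - 8)*(s - 7)*(s - 1)
(3) = r^3 + 10*r^2 + 23*r + 14
(4) = (d - 7)*(d - 1)
(5) = -49*a^2 + y^2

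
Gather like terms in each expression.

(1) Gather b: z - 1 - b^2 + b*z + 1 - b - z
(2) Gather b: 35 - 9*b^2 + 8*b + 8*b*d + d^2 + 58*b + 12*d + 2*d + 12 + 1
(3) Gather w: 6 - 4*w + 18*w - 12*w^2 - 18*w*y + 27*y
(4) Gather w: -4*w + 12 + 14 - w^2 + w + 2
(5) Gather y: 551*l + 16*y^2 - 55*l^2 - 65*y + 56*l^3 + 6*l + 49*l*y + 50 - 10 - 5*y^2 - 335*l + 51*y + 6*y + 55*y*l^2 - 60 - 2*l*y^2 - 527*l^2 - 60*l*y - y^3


(1) = -b^2 + b*(z - 1)
(2) = -9*b^2 + b*(8*d + 66) + d^2 + 14*d + 48
(3) = -12*w^2 + w*(14 - 18*y) + 27*y + 6
(4) = -w^2 - 3*w + 28
(5) = 56*l^3 - 582*l^2 + 222*l - y^3 + y^2*(11 - 2*l) + y*(55*l^2 - 11*l - 8) - 20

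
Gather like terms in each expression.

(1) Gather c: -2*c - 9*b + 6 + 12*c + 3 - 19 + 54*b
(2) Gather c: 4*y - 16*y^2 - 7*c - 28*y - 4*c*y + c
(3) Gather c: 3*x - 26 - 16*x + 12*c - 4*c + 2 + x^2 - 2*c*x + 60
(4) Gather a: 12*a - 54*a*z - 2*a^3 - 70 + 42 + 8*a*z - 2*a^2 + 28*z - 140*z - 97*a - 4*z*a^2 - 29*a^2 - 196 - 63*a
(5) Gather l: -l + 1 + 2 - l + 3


(1) = 45*b + 10*c - 10
(2) = c*(-4*y - 6) - 16*y^2 - 24*y
(3) = c*(8 - 2*x) + x^2 - 13*x + 36
(4) = -2*a^3 + a^2*(-4*z - 31) + a*(-46*z - 148) - 112*z - 224
(5) = 6 - 2*l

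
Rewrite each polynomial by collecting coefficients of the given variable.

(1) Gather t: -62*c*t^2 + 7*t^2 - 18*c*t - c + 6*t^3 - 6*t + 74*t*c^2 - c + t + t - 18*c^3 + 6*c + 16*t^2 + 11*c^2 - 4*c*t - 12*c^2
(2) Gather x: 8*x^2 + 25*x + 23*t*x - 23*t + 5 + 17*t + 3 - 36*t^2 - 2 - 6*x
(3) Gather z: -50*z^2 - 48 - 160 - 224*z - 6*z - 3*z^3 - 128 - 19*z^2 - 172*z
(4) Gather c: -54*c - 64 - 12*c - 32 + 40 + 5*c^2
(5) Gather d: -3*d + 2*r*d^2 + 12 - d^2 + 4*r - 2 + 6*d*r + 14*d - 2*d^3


(1) = -18*c^3 - c^2 + 4*c + 6*t^3 + t^2*(23 - 62*c) + t*(74*c^2 - 22*c - 4)
(2) = -36*t^2 - 6*t + 8*x^2 + x*(23*t + 19) + 6
(3) = -3*z^3 - 69*z^2 - 402*z - 336
(4) = 5*c^2 - 66*c - 56
(5) = -2*d^3 + d^2*(2*r - 1) + d*(6*r + 11) + 4*r + 10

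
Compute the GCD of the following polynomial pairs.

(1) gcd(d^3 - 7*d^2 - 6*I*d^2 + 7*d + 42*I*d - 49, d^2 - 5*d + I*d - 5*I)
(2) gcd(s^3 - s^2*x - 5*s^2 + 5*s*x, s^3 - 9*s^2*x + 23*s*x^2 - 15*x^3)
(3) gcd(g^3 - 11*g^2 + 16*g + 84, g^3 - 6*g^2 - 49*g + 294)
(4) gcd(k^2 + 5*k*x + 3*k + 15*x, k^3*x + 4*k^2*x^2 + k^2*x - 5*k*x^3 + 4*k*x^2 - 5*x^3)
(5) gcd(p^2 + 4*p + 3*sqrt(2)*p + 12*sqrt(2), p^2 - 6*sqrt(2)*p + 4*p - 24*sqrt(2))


(1) = gcd((d - 7)*(d - 7*I)*(d + I), (d - 5)*(d + I)) = d + I
(2) = gcd(s*(s - 5)*(s - x), (s - 5*x)*(s - 3*x)*(s - x)) = -s + x
(3) = gcd((g - 7)*(g - 6)*(g + 2), (g - 7)*(g - 6)*(g + 7)) = g^2 - 13*g + 42
(4) = k + 5*x
(5) = gcd((p + 4)*(p + 3*sqrt(2)), (p + 4)*(p - 6*sqrt(2))) = p + 4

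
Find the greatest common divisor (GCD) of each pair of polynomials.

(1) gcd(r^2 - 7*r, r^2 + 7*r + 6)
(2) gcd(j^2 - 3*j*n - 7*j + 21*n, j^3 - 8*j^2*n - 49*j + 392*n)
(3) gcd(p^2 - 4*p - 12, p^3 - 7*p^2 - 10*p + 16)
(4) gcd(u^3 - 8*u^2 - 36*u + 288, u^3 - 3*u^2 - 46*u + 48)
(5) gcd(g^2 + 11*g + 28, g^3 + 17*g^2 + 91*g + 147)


(1) = gcd(r*(r - 7), (r + 1)*(r + 6)) = 1
(2) = j - 7
(3) = gcd((p - 6)*(p + 2), (p - 8)*(p - 1)*(p + 2)) = p + 2
(4) = gcd((u - 8)*(u - 6)*(u + 6), (u - 8)*(u - 1)*(u + 6)) = u^2 - 2*u - 48
(5) = gcd((g + 4)*(g + 7), (g + 3)*(g + 7)^2) = g + 7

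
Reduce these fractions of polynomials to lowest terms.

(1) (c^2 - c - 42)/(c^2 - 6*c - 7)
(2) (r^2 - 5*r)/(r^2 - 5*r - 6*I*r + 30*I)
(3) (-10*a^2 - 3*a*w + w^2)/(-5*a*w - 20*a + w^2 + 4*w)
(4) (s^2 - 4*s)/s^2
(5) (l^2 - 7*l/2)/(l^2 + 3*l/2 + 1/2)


(1) = (c + 6)/(c + 1)
(2) = r/(r - 6*I)
(3) = (2*a + w)/(w + 4)
(4) = (s - 4)/s
(5) = (2*l^2 - 7*l)/(2*l^2 + 3*l + 1)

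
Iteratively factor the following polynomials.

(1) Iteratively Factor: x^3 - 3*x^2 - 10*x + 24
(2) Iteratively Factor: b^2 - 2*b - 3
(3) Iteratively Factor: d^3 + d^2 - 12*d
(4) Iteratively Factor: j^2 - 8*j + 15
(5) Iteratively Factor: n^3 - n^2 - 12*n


(1) = (x - 2)*(x^2 - x - 12) = (x - 2)*(x + 3)*(x - 4)
(2) = (b + 1)*(b - 3)
(3) = (d)*(d^2 + d - 12) = d*(d + 4)*(d - 3)
(4) = (j - 5)*(j - 3)
(5) = (n + 3)*(n^2 - 4*n) = (n - 4)*(n + 3)*(n)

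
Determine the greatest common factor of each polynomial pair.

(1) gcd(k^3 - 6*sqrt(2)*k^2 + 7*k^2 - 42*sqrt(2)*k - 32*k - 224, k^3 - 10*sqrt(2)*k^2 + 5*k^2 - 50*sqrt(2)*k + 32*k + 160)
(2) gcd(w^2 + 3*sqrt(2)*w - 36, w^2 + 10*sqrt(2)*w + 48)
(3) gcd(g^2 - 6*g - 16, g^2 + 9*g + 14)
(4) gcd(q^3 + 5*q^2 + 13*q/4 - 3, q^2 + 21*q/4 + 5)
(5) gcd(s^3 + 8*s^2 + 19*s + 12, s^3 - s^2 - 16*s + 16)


(1) = gcd((k + 7)*(k - 8*sqrt(2))*(k + 2*sqrt(2)), (k + 5)*(k - 8*sqrt(2))*(k - 2*sqrt(2))) = k - 8*sqrt(2)
(2) = w + 6*sqrt(2)
(3) = gcd((g - 8)*(g + 2), (g + 2)*(g + 7)) = g + 2
(4) = gcd((q - 1/2)*(q + 3/2)*(q + 4), (q + 5/4)*(q + 4)) = q + 4
(5) = s + 4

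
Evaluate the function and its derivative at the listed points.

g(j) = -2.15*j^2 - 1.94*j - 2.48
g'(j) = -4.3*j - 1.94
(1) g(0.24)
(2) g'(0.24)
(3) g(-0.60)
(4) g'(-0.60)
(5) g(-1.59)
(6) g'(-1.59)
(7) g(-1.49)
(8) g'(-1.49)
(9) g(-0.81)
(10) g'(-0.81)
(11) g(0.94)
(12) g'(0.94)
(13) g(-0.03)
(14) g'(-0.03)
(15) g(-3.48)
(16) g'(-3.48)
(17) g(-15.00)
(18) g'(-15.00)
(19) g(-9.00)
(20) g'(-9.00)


(1) = -3.07
(2) = -2.97
(3) = -2.09
(4) = 0.64
(5) = -4.83
(6) = 4.90
(7) = -4.36
(8) = 4.47
(9) = -2.32
(10) = 1.54
(11) = -6.20
(12) = -5.98
(13) = -2.42
(14) = -1.81
(15) = -21.77
(16) = 13.02
(17) = -457.13
(18) = 62.56
(19) = -159.17
(20) = 36.76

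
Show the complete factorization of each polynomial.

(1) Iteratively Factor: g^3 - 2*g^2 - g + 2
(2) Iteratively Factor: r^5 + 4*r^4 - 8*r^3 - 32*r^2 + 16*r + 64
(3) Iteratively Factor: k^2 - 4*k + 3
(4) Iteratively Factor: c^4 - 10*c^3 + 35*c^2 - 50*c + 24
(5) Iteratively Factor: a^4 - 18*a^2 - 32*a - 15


(1) = (g - 2)*(g^2 - 1) = (g - 2)*(g - 1)*(g + 1)
(2) = (r - 2)*(r^4 + 6*r^3 + 4*r^2 - 24*r - 32) = (r - 2)*(r + 2)*(r^3 + 4*r^2 - 4*r - 16) = (r - 2)^2*(r + 2)*(r^2 + 6*r + 8) = (r - 2)^2*(r + 2)*(r + 4)*(r + 2)
(3) = (k - 3)*(k - 1)
(4) = (c - 4)*(c^3 - 6*c^2 + 11*c - 6) = (c - 4)*(c - 1)*(c^2 - 5*c + 6) = (c - 4)*(c - 2)*(c - 1)*(c - 3)
(5) = (a - 5)*(a^3 + 5*a^2 + 7*a + 3) = (a - 5)*(a + 1)*(a^2 + 4*a + 3) = (a - 5)*(a + 1)^2*(a + 3)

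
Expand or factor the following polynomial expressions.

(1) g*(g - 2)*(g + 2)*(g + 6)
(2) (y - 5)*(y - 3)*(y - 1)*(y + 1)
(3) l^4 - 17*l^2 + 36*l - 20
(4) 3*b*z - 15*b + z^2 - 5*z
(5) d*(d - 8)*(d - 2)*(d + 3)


(1) = g^4 + 6*g^3 - 4*g^2 - 24*g
(2) = y^4 - 8*y^3 + 14*y^2 + 8*y - 15
(3) = (l - 2)^2*(l - 1)*(l + 5)
(4) = (3*b + z)*(z - 5)
(5) = d^4 - 7*d^3 - 14*d^2 + 48*d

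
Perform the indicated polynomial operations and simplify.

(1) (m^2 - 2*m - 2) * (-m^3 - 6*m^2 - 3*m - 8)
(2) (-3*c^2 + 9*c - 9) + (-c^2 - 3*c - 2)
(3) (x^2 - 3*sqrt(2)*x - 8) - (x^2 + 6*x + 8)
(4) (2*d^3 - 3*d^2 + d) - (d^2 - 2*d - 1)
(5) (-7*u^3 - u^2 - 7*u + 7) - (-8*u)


(1) = -m^5 - 4*m^4 + 11*m^3 + 10*m^2 + 22*m + 16
(2) = -4*c^2 + 6*c - 11
(3) = -6*x - 3*sqrt(2)*x - 16
(4) = 2*d^3 - 4*d^2 + 3*d + 1
(5) = -7*u^3 - u^2 + u + 7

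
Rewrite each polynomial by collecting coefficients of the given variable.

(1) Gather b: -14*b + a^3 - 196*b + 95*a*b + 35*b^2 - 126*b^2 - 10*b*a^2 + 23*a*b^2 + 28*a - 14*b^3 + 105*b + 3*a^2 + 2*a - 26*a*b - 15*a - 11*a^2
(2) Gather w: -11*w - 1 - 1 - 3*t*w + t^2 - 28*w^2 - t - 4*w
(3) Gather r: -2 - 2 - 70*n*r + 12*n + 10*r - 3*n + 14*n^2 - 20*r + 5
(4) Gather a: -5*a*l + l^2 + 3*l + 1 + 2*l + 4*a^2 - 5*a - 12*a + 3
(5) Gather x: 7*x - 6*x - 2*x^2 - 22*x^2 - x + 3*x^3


(1) = a^3 - 8*a^2 + 15*a - 14*b^3 + b^2*(23*a - 91) + b*(-10*a^2 + 69*a - 105)
(2) = t^2 - t - 28*w^2 + w*(-3*t - 15) - 2
(3) = 14*n^2 + 9*n + r*(-70*n - 10) + 1
(4) = 4*a^2 + a*(-5*l - 17) + l^2 + 5*l + 4
(5) = 3*x^3 - 24*x^2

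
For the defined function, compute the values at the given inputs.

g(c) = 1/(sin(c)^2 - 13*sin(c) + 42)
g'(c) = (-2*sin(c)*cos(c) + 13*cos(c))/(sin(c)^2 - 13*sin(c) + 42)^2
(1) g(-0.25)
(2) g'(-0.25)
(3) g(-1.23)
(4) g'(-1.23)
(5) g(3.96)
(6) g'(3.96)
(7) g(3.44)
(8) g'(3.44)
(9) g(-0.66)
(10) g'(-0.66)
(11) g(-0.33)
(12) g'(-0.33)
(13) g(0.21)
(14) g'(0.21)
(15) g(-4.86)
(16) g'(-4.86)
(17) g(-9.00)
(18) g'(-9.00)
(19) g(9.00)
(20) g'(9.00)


(1) = 0.02
(2) = 0.01
(3) = 0.02
(4) = 0.00
(5) = 0.02
(6) = -0.00
(7) = 0.02
(8) = -0.01
(9) = 0.02
(10) = 0.00
(11) = 0.02
(12) = 0.01
(13) = 0.03
(14) = 0.01
(15) = 0.03
(16) = 0.00
(17) = 0.02
(18) = -0.01
(19) = 0.03
(20) = -0.01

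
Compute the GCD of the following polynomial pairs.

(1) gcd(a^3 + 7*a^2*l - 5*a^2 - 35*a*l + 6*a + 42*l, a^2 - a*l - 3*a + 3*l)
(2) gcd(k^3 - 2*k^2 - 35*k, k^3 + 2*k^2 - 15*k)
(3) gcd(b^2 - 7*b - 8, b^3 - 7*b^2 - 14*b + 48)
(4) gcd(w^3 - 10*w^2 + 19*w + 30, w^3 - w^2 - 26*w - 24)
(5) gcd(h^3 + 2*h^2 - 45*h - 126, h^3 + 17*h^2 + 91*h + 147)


(1) = gcd((a - 3)*(a - 2)*(a + 7*l), (a - 3)*(a - l)) = a - 3
(2) = gcd(k*(k - 7)*(k + 5), k*(k - 3)*(k + 5)) = k^2 + 5*k
(3) = b - 8
(4) = w^2 - 5*w - 6
(5) = gcd((h - 7)*(h + 3)*(h + 6), (h + 3)*(h + 7)^2) = h + 3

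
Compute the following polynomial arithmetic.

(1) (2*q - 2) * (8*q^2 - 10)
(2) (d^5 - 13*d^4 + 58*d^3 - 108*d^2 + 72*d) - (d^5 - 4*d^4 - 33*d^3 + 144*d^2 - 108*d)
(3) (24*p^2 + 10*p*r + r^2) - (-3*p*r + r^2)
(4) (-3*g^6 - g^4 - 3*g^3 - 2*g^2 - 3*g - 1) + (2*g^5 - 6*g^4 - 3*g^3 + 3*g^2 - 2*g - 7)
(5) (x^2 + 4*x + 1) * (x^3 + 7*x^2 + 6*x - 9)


(1) = 16*q^3 - 16*q^2 - 20*q + 20
(2) = -9*d^4 + 91*d^3 - 252*d^2 + 180*d
(3) = 24*p^2 + 13*p*r
(4) = -3*g^6 + 2*g^5 - 7*g^4 - 6*g^3 + g^2 - 5*g - 8
(5) = x^5 + 11*x^4 + 35*x^3 + 22*x^2 - 30*x - 9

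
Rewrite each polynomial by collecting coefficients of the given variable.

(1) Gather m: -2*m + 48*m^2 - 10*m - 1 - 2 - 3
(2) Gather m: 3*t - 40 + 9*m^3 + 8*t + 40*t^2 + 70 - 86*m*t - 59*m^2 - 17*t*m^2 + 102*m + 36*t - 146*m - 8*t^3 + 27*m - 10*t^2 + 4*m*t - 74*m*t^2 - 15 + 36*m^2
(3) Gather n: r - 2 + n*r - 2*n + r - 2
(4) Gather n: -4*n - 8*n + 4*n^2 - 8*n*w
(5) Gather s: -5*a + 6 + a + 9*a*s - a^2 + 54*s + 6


(1) = 48*m^2 - 12*m - 6
(2) = 9*m^3 + m^2*(-17*t - 23) + m*(-74*t^2 - 82*t - 17) - 8*t^3 + 30*t^2 + 47*t + 15
(3) = n*(r - 2) + 2*r - 4
(4) = 4*n^2 + n*(-8*w - 12)
(5) = -a^2 - 4*a + s*(9*a + 54) + 12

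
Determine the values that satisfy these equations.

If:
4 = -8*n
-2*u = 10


Then:
n = -1/2
u = -5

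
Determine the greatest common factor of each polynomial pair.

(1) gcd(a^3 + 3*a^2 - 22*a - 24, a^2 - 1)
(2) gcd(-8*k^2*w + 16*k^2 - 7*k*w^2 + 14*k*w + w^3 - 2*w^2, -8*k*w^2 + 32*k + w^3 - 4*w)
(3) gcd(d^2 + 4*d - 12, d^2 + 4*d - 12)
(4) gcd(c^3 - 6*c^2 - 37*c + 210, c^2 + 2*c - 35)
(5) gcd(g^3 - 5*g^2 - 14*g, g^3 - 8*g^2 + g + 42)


(1) = gcd((a - 4)*(a + 1)*(a + 6), (a - 1)*(a + 1)) = a + 1
(2) = -8*k*w + 16*k + w^2 - 2*w
(3) = d^2 + 4*d - 12
(4) = c - 5
(5) = g^2 - 5*g - 14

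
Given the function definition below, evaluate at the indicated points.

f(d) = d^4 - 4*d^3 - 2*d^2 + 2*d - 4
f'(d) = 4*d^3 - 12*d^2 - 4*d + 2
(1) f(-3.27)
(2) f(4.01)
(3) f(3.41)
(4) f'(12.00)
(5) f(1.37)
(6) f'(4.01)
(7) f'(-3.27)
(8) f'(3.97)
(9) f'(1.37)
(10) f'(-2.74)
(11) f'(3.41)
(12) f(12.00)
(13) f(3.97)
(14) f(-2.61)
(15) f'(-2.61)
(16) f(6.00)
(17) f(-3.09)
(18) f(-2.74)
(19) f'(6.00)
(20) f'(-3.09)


(1) = 222.28
(2) = -27.50
(3) = -43.83
(4) = 5138.00
(5) = -11.78
(6) = 50.92
(7) = -253.10
(8) = 47.27
(9) = -15.72
(10) = -159.41
(11) = 7.43
(12) = 13556.00
(13) = -29.46
(14) = 94.68
(15) = -140.42
(16) = 368.00
(17) = 179.90
(18) = 114.15
(19) = 410.00
(20) = -218.23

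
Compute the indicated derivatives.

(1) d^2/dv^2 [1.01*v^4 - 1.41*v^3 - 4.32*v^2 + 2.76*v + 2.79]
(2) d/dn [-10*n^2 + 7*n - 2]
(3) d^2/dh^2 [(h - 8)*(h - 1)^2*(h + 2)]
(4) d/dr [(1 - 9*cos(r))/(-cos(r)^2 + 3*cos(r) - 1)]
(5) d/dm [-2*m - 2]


(1) = 12.12*v^2 - 8.46*v - 8.64
(2) = 7 - 20*n
(3) = 12*h^2 - 48*h - 6
(4) = (9*cos(r)^2 - 2*cos(r) - 6)*sin(r)/(sin(r)^2 + 3*cos(r) - 2)^2
(5) = -2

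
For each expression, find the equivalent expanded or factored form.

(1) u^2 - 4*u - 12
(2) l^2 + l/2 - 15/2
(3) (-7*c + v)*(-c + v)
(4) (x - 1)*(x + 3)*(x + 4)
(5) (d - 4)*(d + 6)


(1) = (u - 6)*(u + 2)
(2) = (l - 5/2)*(l + 3)
(3) = 7*c^2 - 8*c*v + v^2
(4) = x^3 + 6*x^2 + 5*x - 12
(5) = d^2 + 2*d - 24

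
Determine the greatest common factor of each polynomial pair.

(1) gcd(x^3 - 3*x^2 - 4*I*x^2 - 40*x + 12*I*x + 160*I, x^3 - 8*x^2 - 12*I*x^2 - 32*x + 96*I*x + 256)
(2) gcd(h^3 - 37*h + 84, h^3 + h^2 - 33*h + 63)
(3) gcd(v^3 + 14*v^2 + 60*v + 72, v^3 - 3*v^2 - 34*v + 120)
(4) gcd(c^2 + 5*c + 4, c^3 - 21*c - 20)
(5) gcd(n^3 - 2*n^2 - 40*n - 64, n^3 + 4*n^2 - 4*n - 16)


(1) = gcd((x - 8)*(x + 5)*(x - 4*I), (x - 8)*(x - 8*I)*(x - 4*I)) = x^2 + x*(-8 - 4*I) + 32*I
(2) = h^2 + 4*h - 21
(3) = v + 6
(4) = c^2 + 5*c + 4
(5) = n^2 + 6*n + 8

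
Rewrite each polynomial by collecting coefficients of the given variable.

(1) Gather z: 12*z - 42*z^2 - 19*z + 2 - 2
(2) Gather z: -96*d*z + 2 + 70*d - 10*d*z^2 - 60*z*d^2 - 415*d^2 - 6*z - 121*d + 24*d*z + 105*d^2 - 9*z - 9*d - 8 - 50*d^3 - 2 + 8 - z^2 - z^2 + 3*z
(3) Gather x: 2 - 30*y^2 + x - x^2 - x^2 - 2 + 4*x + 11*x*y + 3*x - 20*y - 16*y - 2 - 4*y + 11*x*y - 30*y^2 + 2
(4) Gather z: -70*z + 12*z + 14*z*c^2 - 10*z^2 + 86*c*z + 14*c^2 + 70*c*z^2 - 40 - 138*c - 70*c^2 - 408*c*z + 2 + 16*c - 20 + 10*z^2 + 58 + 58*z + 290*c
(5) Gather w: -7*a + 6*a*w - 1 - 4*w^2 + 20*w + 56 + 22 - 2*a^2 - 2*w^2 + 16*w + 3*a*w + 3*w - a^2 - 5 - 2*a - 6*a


(1) = -42*z^2 - 7*z
(2) = -50*d^3 - 310*d^2 - 60*d + z^2*(-10*d - 2) + z*(-60*d^2 - 72*d - 12)
(3) = -2*x^2 + x*(22*y + 8) - 60*y^2 - 40*y
(4) = -56*c^2 + 70*c*z^2 + 168*c + z*(14*c^2 - 322*c)
(5) = -3*a^2 - 15*a - 6*w^2 + w*(9*a + 39) + 72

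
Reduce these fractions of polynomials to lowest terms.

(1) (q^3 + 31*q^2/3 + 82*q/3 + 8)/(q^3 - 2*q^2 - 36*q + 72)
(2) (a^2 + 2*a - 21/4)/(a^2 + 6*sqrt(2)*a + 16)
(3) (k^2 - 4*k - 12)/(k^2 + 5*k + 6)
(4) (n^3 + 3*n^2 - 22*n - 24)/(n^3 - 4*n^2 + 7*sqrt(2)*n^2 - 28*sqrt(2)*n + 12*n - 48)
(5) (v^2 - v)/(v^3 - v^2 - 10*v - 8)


(1) = (3*q^2 + 13*q + 4)/(3*q^2 - 24*q + 36)
(2) = (4*a^2 + 8*a - 21)/(4*a^2 + 24*sqrt(2)*a + 64)
(3) = (k - 6)/(k + 3)
(4) = (n^2 + 7*n + 6)/(n^2 + 7*sqrt(2)*n + 12)
(5) = (v^2 - v)/(v^3 - v^2 - 10*v - 8)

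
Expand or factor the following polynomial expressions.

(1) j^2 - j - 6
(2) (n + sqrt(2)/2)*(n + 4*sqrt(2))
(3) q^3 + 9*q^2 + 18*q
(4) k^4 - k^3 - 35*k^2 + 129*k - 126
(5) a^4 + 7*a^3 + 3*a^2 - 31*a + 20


(1) = (j - 3)*(j + 2)
(2) = n^2 + 9*sqrt(2)*n/2 + 4
(3) = q*(q + 3)*(q + 6)
(4) = (k - 3)^2*(k - 2)*(k + 7)
(5) = (a - 1)^2*(a + 4)*(a + 5)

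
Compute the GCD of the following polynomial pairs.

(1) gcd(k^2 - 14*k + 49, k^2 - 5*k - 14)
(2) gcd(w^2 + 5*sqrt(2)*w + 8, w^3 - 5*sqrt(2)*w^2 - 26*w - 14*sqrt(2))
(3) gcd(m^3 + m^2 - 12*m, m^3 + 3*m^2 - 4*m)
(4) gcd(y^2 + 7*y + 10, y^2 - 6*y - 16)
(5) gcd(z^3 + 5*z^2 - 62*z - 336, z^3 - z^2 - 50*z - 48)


(1) = k - 7
(2) = gcd((w + sqrt(2))*(w + 4*sqrt(2)), (w - 7*sqrt(2))*(w + sqrt(2))^2) = w + sqrt(2)
(3) = m^2 + 4*m
(4) = gcd((y + 2)*(y + 5), (y - 8)*(y + 2)) = y + 2
(5) = z^2 - 2*z - 48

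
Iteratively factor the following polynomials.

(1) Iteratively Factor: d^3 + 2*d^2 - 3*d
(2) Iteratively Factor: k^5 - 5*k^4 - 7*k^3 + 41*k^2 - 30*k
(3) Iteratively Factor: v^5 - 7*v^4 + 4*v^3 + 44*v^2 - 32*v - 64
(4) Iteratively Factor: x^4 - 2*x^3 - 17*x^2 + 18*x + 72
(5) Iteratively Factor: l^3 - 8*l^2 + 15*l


(1) = (d + 3)*(d^2 - d) = d*(d + 3)*(d - 1)
(2) = (k + 3)*(k^4 - 8*k^3 + 17*k^2 - 10*k) = (k - 1)*(k + 3)*(k^3 - 7*k^2 + 10*k) = (k - 5)*(k - 1)*(k + 3)*(k^2 - 2*k) = k*(k - 5)*(k - 1)*(k + 3)*(k - 2)
(3) = (v + 2)*(v^4 - 9*v^3 + 22*v^2 - 32) = (v - 4)*(v + 2)*(v^3 - 5*v^2 + 2*v + 8) = (v - 4)^2*(v + 2)*(v^2 - v - 2) = (v - 4)^2*(v - 2)*(v + 2)*(v + 1)
(4) = (x + 3)*(x^3 - 5*x^2 - 2*x + 24) = (x - 3)*(x + 3)*(x^2 - 2*x - 8) = (x - 4)*(x - 3)*(x + 3)*(x + 2)
(5) = (l)*(l^2 - 8*l + 15) = l*(l - 5)*(l - 3)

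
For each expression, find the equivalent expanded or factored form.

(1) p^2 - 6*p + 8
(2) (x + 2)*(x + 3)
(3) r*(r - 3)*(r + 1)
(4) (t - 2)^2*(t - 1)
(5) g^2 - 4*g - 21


(1) = (p - 4)*(p - 2)
(2) = x^2 + 5*x + 6
(3) = r^3 - 2*r^2 - 3*r
(4) = t^3 - 5*t^2 + 8*t - 4
(5) = (g - 7)*(g + 3)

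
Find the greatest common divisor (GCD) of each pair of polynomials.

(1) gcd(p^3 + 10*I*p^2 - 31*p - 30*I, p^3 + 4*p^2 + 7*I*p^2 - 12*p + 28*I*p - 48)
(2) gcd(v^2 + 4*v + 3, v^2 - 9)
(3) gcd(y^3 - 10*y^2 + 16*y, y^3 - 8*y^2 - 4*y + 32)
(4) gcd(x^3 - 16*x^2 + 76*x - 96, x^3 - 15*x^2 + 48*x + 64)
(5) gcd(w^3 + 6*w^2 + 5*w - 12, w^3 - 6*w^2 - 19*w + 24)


(1) = gcd((p + 2*I)*(p + 3*I)*(p + 5*I), (p + 4)*(p + 3*I)*(p + 4*I)) = p + 3*I
(2) = v + 3
(3) = gcd(y*(y - 8)*(y - 2), (y - 8)*(y - 2)*(y + 2)) = y^2 - 10*y + 16
(4) = gcd((x - 8)*(x - 6)*(x - 2), (x - 8)^2*(x + 1)) = x - 8
(5) = gcd((w - 1)*(w + 3)*(w + 4), (w - 8)*(w - 1)*(w + 3)) = w^2 + 2*w - 3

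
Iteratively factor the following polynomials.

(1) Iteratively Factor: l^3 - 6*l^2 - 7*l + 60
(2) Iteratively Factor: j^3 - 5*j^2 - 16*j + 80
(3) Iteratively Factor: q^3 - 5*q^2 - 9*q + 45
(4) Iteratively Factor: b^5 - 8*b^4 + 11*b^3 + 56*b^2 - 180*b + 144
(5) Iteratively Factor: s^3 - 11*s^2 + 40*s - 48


(1) = (l + 3)*(l^2 - 9*l + 20) = (l - 5)*(l + 3)*(l - 4)
(2) = (j - 5)*(j^2 - 16) = (j - 5)*(j - 4)*(j + 4)
(3) = (q - 3)*(q^2 - 2*q - 15) = (q - 3)*(q + 3)*(q - 5)
(4) = (b - 4)*(b^4 - 4*b^3 - 5*b^2 + 36*b - 36) = (b - 4)*(b + 3)*(b^3 - 7*b^2 + 16*b - 12) = (b - 4)*(b - 2)*(b + 3)*(b^2 - 5*b + 6) = (b - 4)*(b - 3)*(b - 2)*(b + 3)*(b - 2)
(5) = (s - 4)*(s^2 - 7*s + 12) = (s - 4)*(s - 3)*(s - 4)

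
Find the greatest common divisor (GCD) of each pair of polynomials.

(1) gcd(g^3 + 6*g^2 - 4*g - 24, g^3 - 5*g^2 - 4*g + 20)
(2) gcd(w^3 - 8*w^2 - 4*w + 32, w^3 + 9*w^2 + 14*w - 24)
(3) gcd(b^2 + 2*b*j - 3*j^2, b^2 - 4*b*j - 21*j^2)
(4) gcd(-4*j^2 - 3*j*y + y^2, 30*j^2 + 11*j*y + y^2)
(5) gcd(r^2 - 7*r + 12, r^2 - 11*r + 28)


(1) = gcd((g - 2)*(g + 2)*(g + 6), (g - 5)*(g - 2)*(g + 2)) = g^2 - 4
(2) = gcd((w - 8)*(w - 2)*(w + 2), (w - 1)*(w + 4)*(w + 6)) = 1
(3) = gcd((b - j)*(b + 3*j), (b - 7*j)*(b + 3*j)) = b + 3*j
(4) = 1
(5) = gcd((r - 4)*(r - 3), (r - 7)*(r - 4)) = r - 4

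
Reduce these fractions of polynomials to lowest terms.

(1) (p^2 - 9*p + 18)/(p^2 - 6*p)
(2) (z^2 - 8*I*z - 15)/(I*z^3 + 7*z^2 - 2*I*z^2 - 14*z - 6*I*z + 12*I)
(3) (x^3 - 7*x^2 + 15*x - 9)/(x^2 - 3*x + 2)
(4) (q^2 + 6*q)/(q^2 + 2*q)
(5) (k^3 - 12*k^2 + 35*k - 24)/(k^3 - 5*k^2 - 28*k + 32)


(1) = (p - 3)/p
(2) = (-I*z^2 - 8*z + 15*I)/(z^3 + z^2*(-2 - 7*I) + z*(-6 + 14*I) + 12)
(3) = (x^2 - 6*x + 9)/(x - 2)
(4) = (q + 6)/(q + 2)
(5) = (k - 3)/(k + 4)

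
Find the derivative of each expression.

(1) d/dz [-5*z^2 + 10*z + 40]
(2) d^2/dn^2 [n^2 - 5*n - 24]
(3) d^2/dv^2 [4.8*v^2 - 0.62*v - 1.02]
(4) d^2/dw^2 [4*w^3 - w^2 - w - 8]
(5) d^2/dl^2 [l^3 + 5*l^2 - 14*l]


(1) = 10 - 10*z
(2) = 2
(3) = 9.60000000000000
(4) = 24*w - 2
(5) = 6*l + 10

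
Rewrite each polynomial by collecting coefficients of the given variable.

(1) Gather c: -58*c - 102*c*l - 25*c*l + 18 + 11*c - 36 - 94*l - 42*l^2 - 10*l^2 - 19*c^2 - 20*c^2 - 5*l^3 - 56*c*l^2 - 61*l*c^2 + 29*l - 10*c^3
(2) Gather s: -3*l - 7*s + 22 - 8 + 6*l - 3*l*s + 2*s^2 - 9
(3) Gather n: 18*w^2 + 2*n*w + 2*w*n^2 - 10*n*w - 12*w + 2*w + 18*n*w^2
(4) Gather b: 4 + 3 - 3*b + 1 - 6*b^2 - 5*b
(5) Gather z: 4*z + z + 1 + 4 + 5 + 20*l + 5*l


(1) = -10*c^3 + c^2*(-61*l - 39) + c*(-56*l^2 - 127*l - 47) - 5*l^3 - 52*l^2 - 65*l - 18
(2) = 3*l + 2*s^2 + s*(-3*l - 7) + 5
(3) = 2*n^2*w + n*(18*w^2 - 8*w) + 18*w^2 - 10*w
(4) = -6*b^2 - 8*b + 8
(5) = 25*l + 5*z + 10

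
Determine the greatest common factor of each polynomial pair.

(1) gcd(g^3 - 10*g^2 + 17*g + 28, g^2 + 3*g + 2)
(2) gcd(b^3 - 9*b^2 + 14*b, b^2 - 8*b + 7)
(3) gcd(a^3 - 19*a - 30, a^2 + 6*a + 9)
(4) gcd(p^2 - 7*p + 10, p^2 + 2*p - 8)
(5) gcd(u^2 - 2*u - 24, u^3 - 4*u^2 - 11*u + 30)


(1) = g + 1
(2) = b - 7
(3) = a + 3
(4) = gcd((p - 5)*(p - 2), (p - 2)*(p + 4)) = p - 2
(5) = 1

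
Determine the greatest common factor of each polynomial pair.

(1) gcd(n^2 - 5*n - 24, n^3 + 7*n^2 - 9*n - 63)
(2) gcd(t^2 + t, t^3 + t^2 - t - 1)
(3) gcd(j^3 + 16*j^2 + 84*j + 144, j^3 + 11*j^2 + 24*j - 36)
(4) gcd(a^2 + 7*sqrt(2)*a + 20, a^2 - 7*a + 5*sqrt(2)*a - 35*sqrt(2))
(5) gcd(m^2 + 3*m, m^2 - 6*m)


(1) = gcd((n - 8)*(n + 3), (n - 3)*(n + 3)*(n + 7)) = n + 3
(2) = gcd(t*(t + 1), (t - 1)*(t + 1)^2) = t + 1
(3) = gcd((j + 4)*(j + 6)^2, (j - 1)*(j + 6)^2) = j^2 + 12*j + 36
(4) = gcd((a + 2*sqrt(2))*(a + 5*sqrt(2)), (a - 7)*(a + 5*sqrt(2))) = a + 5*sqrt(2)
(5) = gcd(m*(m + 3), m*(m - 6)) = m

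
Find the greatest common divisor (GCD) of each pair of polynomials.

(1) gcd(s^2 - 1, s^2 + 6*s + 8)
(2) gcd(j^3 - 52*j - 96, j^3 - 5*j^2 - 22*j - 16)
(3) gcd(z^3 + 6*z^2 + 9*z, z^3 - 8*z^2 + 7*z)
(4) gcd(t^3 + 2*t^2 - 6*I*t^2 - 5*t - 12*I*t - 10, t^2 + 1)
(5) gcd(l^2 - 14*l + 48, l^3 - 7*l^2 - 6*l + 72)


(1) = 1
(2) = gcd((j - 8)*(j + 2)*(j + 6), (j - 8)*(j + 1)*(j + 2)) = j^2 - 6*j - 16
(3) = z
(4) = t - I
(5) = gcd((l - 8)*(l - 6), (l - 6)*(l - 4)*(l + 3)) = l - 6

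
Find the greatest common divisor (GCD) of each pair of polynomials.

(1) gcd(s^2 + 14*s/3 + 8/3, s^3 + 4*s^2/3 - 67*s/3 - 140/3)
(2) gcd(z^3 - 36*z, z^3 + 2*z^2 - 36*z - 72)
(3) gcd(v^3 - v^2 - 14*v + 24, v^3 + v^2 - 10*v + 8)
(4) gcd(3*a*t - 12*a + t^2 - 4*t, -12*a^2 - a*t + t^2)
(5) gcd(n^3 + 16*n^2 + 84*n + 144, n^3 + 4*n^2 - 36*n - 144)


(1) = s + 4
(2) = z^2 - 36
(3) = gcd((v - 3)*(v - 2)*(v + 4), (v - 2)*(v - 1)*(v + 4)) = v^2 + 2*v - 8
(4) = 3*a + t
(5) = gcd((n + 4)*(n + 6)^2, (n - 6)*(n + 4)*(n + 6)) = n^2 + 10*n + 24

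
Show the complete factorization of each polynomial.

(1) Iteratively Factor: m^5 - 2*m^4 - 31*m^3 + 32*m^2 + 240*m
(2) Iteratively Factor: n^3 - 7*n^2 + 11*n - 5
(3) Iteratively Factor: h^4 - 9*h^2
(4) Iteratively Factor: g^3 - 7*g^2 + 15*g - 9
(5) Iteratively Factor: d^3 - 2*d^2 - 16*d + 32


(1) = (m - 5)*(m^4 + 3*m^3 - 16*m^2 - 48*m) = (m - 5)*(m - 4)*(m^3 + 7*m^2 + 12*m) = (m - 5)*(m - 4)*(m + 4)*(m^2 + 3*m) = m*(m - 5)*(m - 4)*(m + 4)*(m + 3)
(2) = (n - 1)*(n^2 - 6*n + 5) = (n - 1)^2*(n - 5)
(3) = (h - 3)*(h^3 + 3*h^2) = h*(h - 3)*(h^2 + 3*h) = h^2*(h - 3)*(h + 3)
(4) = (g - 3)*(g^2 - 4*g + 3) = (g - 3)*(g - 1)*(g - 3)
(5) = (d + 4)*(d^2 - 6*d + 8) = (d - 2)*(d + 4)*(d - 4)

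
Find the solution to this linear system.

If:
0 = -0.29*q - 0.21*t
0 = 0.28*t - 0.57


Then:
q = -1.47
t = 2.04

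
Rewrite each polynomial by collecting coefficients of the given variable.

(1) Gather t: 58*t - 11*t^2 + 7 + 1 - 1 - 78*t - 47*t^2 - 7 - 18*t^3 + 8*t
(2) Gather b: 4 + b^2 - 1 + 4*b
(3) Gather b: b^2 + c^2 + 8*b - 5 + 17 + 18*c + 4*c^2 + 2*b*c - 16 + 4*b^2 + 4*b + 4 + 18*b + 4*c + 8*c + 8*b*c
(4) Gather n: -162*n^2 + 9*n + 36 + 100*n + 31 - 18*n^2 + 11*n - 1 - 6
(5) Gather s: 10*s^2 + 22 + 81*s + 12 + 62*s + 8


(1) = -18*t^3 - 58*t^2 - 12*t
(2) = b^2 + 4*b + 3
(3) = 5*b^2 + b*(10*c + 30) + 5*c^2 + 30*c
(4) = -180*n^2 + 120*n + 60
(5) = 10*s^2 + 143*s + 42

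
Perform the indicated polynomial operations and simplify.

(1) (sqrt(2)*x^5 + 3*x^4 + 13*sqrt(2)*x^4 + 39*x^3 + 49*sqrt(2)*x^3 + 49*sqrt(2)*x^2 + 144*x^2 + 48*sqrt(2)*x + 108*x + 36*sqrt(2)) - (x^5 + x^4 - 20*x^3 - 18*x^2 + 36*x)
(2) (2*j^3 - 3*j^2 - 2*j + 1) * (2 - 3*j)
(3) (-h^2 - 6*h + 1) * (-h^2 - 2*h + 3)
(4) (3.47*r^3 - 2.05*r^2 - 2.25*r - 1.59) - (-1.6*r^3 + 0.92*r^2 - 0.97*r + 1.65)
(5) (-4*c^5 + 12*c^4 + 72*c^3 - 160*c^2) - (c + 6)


(1) = -x^5 + sqrt(2)*x^5 + 2*x^4 + 13*sqrt(2)*x^4 + 59*x^3 + 49*sqrt(2)*x^3 + 49*sqrt(2)*x^2 + 162*x^2 + 48*sqrt(2)*x + 72*x + 36*sqrt(2)
(2) = -6*j^4 + 13*j^3 - 7*j + 2
(3) = h^4 + 8*h^3 + 8*h^2 - 20*h + 3
(4) = 5.07*r^3 - 2.97*r^2 - 1.28*r - 3.24
(5) = -4*c^5 + 12*c^4 + 72*c^3 - 160*c^2 - c - 6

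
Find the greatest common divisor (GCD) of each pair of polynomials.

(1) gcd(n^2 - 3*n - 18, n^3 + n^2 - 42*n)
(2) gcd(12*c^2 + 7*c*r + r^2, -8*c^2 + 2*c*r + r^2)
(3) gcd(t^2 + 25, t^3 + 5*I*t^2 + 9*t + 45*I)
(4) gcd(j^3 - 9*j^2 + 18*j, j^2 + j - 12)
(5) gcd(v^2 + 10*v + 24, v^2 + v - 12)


(1) = gcd((n - 6)*(n + 3), n*(n - 6)*(n + 7)) = n - 6
(2) = gcd((3*c + r)*(4*c + r), (-2*c + r)*(4*c + r)) = 4*c + r
(3) = gcd((t - 5*I)*(t + 5*I), (t - 3*I)*(t + 3*I)*(t + 5*I)) = t + 5*I
(4) = j - 3
(5) = v + 4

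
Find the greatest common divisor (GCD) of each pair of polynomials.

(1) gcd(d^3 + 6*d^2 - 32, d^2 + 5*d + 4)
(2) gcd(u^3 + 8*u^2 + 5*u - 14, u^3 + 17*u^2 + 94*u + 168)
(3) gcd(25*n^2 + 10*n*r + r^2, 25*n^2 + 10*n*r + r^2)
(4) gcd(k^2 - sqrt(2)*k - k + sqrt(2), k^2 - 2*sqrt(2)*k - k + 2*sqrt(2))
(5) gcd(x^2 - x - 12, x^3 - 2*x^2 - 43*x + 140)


(1) = d + 4
(2) = u + 7
(3) = 25*n^2 + 10*n*r + r^2
(4) = gcd((k - 1)*(k - sqrt(2)), (k - 1)*(k - 2*sqrt(2))) = k - 1
(5) = x - 4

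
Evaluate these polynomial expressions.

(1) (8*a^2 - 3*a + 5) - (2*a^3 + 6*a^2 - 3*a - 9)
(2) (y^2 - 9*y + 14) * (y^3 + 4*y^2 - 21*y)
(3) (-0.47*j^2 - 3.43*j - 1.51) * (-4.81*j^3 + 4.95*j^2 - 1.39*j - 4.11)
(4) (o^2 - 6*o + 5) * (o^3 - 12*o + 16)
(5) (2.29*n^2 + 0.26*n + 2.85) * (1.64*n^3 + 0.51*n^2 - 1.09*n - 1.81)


(1) = -2*a^3 + 2*a^2 + 14
(2) = y^5 - 5*y^4 - 43*y^3 + 245*y^2 - 294*y
(3) = 2.2607*j^5 + 14.1718*j^4 - 9.0621*j^3 - 0.7751*j^2 + 16.1962*j + 6.2061
(4) = o^5 - 6*o^4 - 7*o^3 + 88*o^2 - 156*o + 80
(5) = 3.7556*n^5 + 1.5943*n^4 + 2.3105*n^3 - 2.9748*n^2 - 3.5771*n - 5.1585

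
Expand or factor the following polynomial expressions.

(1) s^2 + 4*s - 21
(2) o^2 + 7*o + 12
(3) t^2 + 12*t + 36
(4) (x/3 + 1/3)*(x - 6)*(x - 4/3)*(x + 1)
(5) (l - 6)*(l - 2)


(1) = (s - 3)*(s + 7)
(2) = (o + 3)*(o + 4)
(3) = (t + 6)^2
(4) = x^4/3 - 16*x^3/9 - 17*x^2/9 + 26*x/9 + 8/3
(5) = l^2 - 8*l + 12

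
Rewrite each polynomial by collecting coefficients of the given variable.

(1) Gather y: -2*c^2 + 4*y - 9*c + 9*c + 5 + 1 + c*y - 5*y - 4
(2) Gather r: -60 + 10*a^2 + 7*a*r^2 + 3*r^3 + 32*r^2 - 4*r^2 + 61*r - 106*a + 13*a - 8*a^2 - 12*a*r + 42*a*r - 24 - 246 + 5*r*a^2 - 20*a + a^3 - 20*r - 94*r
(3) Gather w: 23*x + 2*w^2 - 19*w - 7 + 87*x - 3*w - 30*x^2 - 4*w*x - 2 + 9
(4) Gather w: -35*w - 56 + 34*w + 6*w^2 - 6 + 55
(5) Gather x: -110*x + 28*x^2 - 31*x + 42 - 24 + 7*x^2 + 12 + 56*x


(1) = -2*c^2 + y*(c - 1) + 2
(2) = a^3 + 2*a^2 - 113*a + 3*r^3 + r^2*(7*a + 28) + r*(5*a^2 + 30*a - 53) - 330
(3) = 2*w^2 + w*(-4*x - 22) - 30*x^2 + 110*x
(4) = 6*w^2 - w - 7
(5) = 35*x^2 - 85*x + 30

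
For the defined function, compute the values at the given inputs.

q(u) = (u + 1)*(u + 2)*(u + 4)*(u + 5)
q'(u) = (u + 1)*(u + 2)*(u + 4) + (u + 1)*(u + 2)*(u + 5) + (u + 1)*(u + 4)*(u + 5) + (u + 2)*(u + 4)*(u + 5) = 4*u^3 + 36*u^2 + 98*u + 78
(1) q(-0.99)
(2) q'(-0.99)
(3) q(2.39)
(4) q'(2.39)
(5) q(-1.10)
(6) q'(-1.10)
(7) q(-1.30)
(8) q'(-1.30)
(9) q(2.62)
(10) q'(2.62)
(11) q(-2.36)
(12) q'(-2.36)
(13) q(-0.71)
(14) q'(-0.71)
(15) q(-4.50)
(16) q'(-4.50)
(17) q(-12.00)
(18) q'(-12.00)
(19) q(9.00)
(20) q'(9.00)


(1) = 0.12
(2) = 12.38
(3) = 702.76
(4) = 572.46
(5) = -1.02
(6) = 8.44
(7) = -2.10
(8) = 2.65
(9) = 843.65
(10) = 653.82
(11) = 2.12
(12) = -5.35
(13) = 5.28
(14) = 25.14
(15) = -2.19
(16) = 1.50
(17) = 6160.00
(18) = -2826.00
(19) = 20020.00
(20) = 6792.00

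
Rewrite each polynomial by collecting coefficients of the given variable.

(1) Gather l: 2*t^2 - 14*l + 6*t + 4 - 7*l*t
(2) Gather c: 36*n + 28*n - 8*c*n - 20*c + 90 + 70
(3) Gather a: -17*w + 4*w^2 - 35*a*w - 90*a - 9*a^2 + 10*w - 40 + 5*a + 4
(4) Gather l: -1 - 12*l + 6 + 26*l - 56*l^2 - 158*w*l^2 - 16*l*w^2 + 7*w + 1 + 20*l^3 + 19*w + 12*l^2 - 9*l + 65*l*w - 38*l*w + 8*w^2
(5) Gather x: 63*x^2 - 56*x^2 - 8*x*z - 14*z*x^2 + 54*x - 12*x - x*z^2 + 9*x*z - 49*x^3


(1) = l*(-7*t - 14) + 2*t^2 + 6*t + 4
(2) = c*(-8*n - 20) + 64*n + 160
(3) = -9*a^2 + a*(-35*w - 85) + 4*w^2 - 7*w - 36
(4) = 20*l^3 + l^2*(-158*w - 44) + l*(-16*w^2 + 27*w + 5) + 8*w^2 + 26*w + 6
(5) = -49*x^3 + x^2*(7 - 14*z) + x*(-z^2 + z + 42)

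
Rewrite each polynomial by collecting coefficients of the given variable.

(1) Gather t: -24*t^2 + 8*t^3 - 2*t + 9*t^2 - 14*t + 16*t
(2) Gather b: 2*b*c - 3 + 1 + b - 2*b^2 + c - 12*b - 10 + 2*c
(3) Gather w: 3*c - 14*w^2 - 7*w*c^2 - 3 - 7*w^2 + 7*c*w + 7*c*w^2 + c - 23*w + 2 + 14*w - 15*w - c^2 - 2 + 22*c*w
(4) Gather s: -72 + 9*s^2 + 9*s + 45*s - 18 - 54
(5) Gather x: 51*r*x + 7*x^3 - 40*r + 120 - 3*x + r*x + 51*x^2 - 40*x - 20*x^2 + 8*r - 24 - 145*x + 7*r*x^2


(1) = 8*t^3 - 15*t^2
(2) = -2*b^2 + b*(2*c - 11) + 3*c - 12
(3) = -c^2 + 4*c + w^2*(7*c - 21) + w*(-7*c^2 + 29*c - 24) - 3
(4) = 9*s^2 + 54*s - 144
(5) = -32*r + 7*x^3 + x^2*(7*r + 31) + x*(52*r - 188) + 96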